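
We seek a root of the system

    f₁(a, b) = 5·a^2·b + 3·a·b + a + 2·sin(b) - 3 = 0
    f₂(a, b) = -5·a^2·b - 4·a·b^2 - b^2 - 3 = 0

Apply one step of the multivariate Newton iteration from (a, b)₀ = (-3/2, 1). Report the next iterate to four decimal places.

(-0.5673, 1.8080)

At (-3/2, 1): F = (3.932942, -9.2500).
Jacobian J = [[10·a·b + 3·b + 1, 5·a^2 + 3·a + 2·cos(b)], [-10·a·b - 4·b^2, -5·a^2 - 8·a·b - 2·b]].
At the point, J = [[-11.0000, 7.830605], [11.0000, -1.2500]] (det J = -72.386651).
Solving J·Δ = −F gives Δ = (0.9327, 0.8080).
Then the next iterate is (a, b)₁ = (-0.5673, 1.8080).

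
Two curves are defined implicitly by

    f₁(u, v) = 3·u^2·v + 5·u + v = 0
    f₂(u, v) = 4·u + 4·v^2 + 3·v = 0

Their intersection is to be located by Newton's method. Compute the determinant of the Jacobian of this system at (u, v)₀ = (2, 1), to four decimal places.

J = [[6·u·v + 5, 3·u^2 + 1], [4, 8·v + 3]].
At the point, J = [[17.0000, 13.0000], [4.0000, 11.0000]].
det J = 135.0000.

135.0000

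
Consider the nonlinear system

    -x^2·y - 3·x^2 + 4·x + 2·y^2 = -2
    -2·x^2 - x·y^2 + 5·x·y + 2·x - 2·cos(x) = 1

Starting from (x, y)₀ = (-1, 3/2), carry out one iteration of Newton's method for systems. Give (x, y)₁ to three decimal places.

At (-1, 3/2): F = (-2.000, -11.33060).
Jacobian J = [[-2·x·y - 6·x + 4, -x^2 + 4·y], [-4·x - y^2 + 5·y + 2·sin(x) + 2, -2·x·y + 5·x]].
At the point, J = [[13.000, 5.000], [9.56706, -2.000]] (det J = -73.83529).
Solving J·Δ = −F gives Δ = (0.821, -1.736).
Then the next iterate is (x, y)₁ = (-0.179, -0.236).

(-0.179, -0.236)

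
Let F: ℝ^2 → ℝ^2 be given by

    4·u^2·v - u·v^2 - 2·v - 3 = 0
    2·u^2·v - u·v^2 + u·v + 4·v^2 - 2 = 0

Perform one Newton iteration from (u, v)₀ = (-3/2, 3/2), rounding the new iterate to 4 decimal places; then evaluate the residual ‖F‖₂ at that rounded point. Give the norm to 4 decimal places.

4.0472

At (-3/2, 3/2): F = (10.8750, 14.8750).
Jacobian J = [[8·u·v - v^2, 4·u^2 - 2·u·v - 2], [4·u·v - v^2 + v, 2·u^2 - 2·u·v + u + 8·v]].
At the point, J = [[-20.2500, 11.5000], [-9.7500, 19.5000]] (det J = -282.7500).
Solving J·Δ = −F gives Δ = (0.1450, -0.6903).
Then the next iterate is (u, v)₁ = (-1.3550, 0.8097).
Re-evaluating at (-1.3550, 0.8097): F = (2.215475, 3.386929), so ‖F‖₂ = 4.0472.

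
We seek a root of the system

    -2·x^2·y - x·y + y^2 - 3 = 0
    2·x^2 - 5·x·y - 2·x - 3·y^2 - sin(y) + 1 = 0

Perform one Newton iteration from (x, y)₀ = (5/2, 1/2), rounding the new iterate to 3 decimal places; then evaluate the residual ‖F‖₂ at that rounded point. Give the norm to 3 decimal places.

At (5/2, 1/2): F = (-10.250, 1.02057).
Jacobian J = [[-4·x·y - y, -2·x^2 - x + 2·y], [4·x - 5·y - 2, -5·x - 6·y - cos(y)]].
At the point, J = [[-5.500, -14.000], [5.500, -16.37758]] (det J = 167.07670).
Solving J·Δ = −F gives Δ = (-1.090, -0.304).
Then the next iterate is (x, y)₁ = (1.410, 0.196).
Re-evaluating at (1.410, 0.196): F = (-4.01728, 0.46440), so ‖F‖₂ = 4.044.

4.044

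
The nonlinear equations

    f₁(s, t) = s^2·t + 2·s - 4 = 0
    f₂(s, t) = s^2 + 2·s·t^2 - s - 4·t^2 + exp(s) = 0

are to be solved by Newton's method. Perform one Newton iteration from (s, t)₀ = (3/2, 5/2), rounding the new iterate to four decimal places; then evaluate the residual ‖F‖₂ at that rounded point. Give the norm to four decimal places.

1.2594

At (3/2, 5/2): F = (4.6250, -1.018311).
Jacobian J = [[2·s·t + 2, s^2], [2·s + 2·t^2 + exp(s) - 1, 4·s·t - 8·t]].
At the point, J = [[9.5000, 2.2500], [18.981689, -5.0000]] (det J = -90.208800).
Solving J·Δ = −F gives Δ = (-0.2310, -1.0804).
Then the next iterate is (s, t)₁ = (1.2690, 1.4196).
Re-evaluating at (1.2690, 1.4196): F = (0.824068, 0.952338), so ‖F‖₂ = 1.2594.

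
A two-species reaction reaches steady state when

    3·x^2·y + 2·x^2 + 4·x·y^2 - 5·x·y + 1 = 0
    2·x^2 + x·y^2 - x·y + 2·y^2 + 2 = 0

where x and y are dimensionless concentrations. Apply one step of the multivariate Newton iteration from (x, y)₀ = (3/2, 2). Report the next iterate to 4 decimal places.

(1.8009, 0.4074)

At (3/2, 2): F = (28.0000, 17.5000).
Jacobian J = [[6·x·y + 4·x + 4·y^2 - 5·y, 3·x^2 + 8·x·y - 5·x], [4·x + y^2 - y, 2·x·y - x + 4·y]].
At the point, J = [[30.0000, 23.2500], [8.0000, 12.5000]] (det J = 189.0000).
Solving J·Δ = −F gives Δ = (0.3009, -1.5926).
Then the next iterate is (x, y)₁ = (1.8009, 0.4074).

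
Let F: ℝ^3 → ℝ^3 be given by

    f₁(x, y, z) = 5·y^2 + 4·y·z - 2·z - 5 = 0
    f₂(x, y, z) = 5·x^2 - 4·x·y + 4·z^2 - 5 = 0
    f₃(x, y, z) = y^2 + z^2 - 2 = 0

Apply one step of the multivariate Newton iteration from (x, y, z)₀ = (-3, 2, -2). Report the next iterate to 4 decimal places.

(-1.4561, 1.3333, -1.1667)

At (-3, 2, -2): F = (3.0000, 80.0000, 6.0000).
Jacobian J = [[0, 10·y + 4·z, 4·y - 2], [10·x - 4·y, -4·x, 8·z], [0, 2·y, 2·z]].
At the point, J = [[0.0000, 12.0000, 6.0000], [-38.0000, 12.0000, -16.0000], [0.0000, 4.0000, -4.0000]] (det J = -2736.0000).
Solving J·Δ = −F gives Δ = (1.5439, -0.6667, 0.8333).
Then the next iterate is (x, y, z)₁ = (-1.4561, 1.3333, -1.1667).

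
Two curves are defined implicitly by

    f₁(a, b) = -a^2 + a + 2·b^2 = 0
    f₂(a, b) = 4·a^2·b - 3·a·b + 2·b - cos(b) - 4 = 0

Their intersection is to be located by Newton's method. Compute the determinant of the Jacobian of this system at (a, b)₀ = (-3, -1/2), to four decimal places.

J = [[-2·a + 1, 4·b], [8·a·b - 3·b, 4·a^2 - 3·a + sin(b) + 2]].
At the point, J = [[7.0000, -2.0000], [13.5000, 46.520574]].
det J = 352.6440.

352.6440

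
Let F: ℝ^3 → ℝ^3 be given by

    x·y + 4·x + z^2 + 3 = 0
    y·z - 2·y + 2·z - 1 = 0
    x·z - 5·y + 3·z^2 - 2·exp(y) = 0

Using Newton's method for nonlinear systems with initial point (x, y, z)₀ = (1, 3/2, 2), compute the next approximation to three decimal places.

(-0.435, 0.320, 1.143)

At (1, 3/2, 2): F = (12.500, 3.000, -2.46338).
Jacobian J = [[y + 4, x, 2·z], [0, z - 2, y + 2], [z, -2·exp(y) - 5, x + 6·z]].
At the point, J = [[5.500, 1.000, 4.000], [0.000, 0.000, 3.500], [2.000, -13.96338, 13.000]] (det J = 275.79503).
Solving J·Δ = −F gives Δ = (-1.435, -1.180, -0.857).
Then the next iterate is (x, y, z)₁ = (-0.435, 0.320, 1.143).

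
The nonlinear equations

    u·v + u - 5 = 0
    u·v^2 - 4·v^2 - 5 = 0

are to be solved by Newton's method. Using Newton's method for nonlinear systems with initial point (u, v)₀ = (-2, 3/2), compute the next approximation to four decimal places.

(1.5309, 0.9136)

At (-2, 3/2): F = (-10.0000, -18.5000).
Jacobian J = [[v + 1, u], [v^2, 2·u·v - 8·v]].
At the point, J = [[2.5000, -2.0000], [2.2500, -18.0000]] (det J = -40.5000).
Solving J·Δ = −F gives Δ = (3.5309, -0.5864).
Then the next iterate is (u, v)₁ = (1.5309, 0.9136).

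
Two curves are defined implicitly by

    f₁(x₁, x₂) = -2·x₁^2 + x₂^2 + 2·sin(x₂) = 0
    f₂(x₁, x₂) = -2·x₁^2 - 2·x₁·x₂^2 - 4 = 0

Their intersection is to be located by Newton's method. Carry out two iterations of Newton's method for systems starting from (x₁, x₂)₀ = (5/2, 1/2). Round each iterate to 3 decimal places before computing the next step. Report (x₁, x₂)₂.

At (5/2, 1/2): F = (-11.29115, -17.750).
Jacobian J = [[-4·x₁, 2·x₂ + 2·cos(x₂)], [-4·x₁ - 2·x₂^2, -4·x₁·x₂]].
At the point, J = [[-10.000, 2.75517], [-10.500, -5.000]] (det J = 78.92923).
Solving J·Δ = −F gives Δ = (-1.335, -0.747).
Then the next iterate is (x₁, x₂)₁ = (1.165, -0.247).
Round to (1.165, -0.247) and repeat: F = (-3.14243, -6.85660), J = [[-4.660, 1.44530], [-4.78202, 1.15102]].
Δ = (-4.066, -10.935), so (x₁, x₂)₂ = (-2.901, -11.182).

(-2.901, -11.182)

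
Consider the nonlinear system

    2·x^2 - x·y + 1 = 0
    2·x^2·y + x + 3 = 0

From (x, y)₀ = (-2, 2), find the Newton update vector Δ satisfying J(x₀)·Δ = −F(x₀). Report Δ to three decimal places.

At (-2, 2): F = (13.000, 17.000).
Jacobian J = [[4·x - y, -x], [4·x·y + 1, 2·x^2]].
At the point, J = [[-10.000, 2.000], [-15.000, 8.000]] (det J = -50.000).
Solving J·Δ = −F gives Δ = (1.400, 0.500).

(1.400, 0.500)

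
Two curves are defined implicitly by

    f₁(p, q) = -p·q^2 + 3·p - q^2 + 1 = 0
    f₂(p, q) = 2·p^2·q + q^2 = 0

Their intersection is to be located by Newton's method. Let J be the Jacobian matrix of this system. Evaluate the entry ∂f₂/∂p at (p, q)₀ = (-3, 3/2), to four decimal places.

∂f₂/∂p = 4·p·q.
At (-3, 3/2) this is -18.0000.

-18.0000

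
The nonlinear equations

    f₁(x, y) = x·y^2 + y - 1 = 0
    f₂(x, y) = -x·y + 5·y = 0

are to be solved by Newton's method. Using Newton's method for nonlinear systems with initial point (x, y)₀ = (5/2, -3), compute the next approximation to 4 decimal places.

At (5/2, -3): F = (18.5000, -7.5000).
Jacobian J = [[y^2, 2·x·y + 1], [-y, -x + 5]].
At the point, J = [[9.0000, -14.0000], [3.0000, 2.5000]] (det J = 64.5000).
Solving J·Δ = −F gives Δ = (0.9109, 1.9070).
Then the next iterate is (x, y)₁ = (3.4109, -1.0930).

(3.4109, -1.0930)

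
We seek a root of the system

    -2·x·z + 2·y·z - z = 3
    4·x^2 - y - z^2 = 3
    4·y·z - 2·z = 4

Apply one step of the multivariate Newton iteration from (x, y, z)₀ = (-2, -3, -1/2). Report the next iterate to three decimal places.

At (-2, -3, -1/2): F = (-1.500, 15.750, 3.000).
Jacobian J = [[-2·z, 2·z, -2·x + 2·y - 1], [8·x, -1, -2·z], [0, 4·z, 4·y - 2]].
At the point, J = [[1.000, -1.000, -3.000], [-16.000, -1.000, 1.000], [0.000, -2.000, -14.000]] (det J = 144.000).
Solving J·Δ = −F gives Δ = (1.125, -1.781, 0.469).
Then the next iterate is (x, y, z)₁ = (-0.875, -4.781, -0.031).

(-0.875, -4.781, -0.031)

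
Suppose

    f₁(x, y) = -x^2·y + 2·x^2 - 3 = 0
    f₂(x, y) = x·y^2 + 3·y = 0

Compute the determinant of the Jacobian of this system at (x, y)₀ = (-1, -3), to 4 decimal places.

-81.0000

J = [[-2·x·y + 4·x, -x^2], [y^2, 2·x·y + 3]].
At the point, J = [[-10.0000, -1.0000], [9.0000, 9.0000]].
det J = -81.0000.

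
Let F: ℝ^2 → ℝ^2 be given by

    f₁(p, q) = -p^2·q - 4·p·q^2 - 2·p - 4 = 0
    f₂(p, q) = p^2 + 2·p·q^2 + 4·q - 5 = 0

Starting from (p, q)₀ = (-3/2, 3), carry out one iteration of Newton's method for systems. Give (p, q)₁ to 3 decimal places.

At (-3/2, 3): F = (46.250, -17.750).
Jacobian J = [[-2·p·q - 4·q^2 - 2, -p^2 - 8·p·q], [2·p + 2·q^2, 4·p·q + 4]].
At the point, J = [[-29.000, 33.750], [15.000, -14.000]] (det J = -100.250).
Solving J·Δ = −F gives Δ = (-0.483, -1.786).
Then the next iterate is (p, q)₁ = (-1.983, 1.214).

(-1.983, 1.214)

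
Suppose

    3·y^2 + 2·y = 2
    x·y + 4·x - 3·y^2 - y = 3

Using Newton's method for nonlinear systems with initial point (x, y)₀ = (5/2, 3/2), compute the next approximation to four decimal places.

(1.0847, 0.7955)

At (5/2, 3/2): F = (7.7500, 2.5000).
Jacobian J = [[0, 6·y + 2], [y + 4, x - 6·y - 1]].
At the point, J = [[0.0000, 11.0000], [5.5000, -7.5000]] (det J = -60.5000).
Solving J·Δ = −F gives Δ = (-1.4153, -0.7045).
Then the next iterate is (x, y)₁ = (1.0847, 0.7955).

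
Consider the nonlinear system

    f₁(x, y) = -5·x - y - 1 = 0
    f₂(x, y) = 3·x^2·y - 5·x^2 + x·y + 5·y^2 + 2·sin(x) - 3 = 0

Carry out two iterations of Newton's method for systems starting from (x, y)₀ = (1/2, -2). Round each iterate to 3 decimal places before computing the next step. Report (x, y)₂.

At (1/2, -2): F = (-1.500, 14.20885).
Jacobian J = [[-5, -1], [6·x·y - 10·x + y + 2·cos(x), 3·x^2 + x + 10·y]].
At the point, J = [[-5.000, -1.000], [-11.24483, -18.750]] (det J = 82.50517).
Solving J·Δ = −F gives Δ = (-0.513, 1.066).
Then the next iterate is (x, y)₁ = (-0.013, -0.934).
Round to (-0.013, -0.934) and repeat: F = (-0.001, 1.34660), J = [[-5.000, -1.000], [1.26868, -9.35249]].
Δ = (-0.028, 0.140), so (x, y)₂ = (-0.041, -0.794).

(-0.041, -0.794)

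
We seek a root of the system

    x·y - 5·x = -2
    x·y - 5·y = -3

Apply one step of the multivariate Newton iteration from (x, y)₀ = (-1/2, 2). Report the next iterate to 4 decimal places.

(0.8286, 1.0286)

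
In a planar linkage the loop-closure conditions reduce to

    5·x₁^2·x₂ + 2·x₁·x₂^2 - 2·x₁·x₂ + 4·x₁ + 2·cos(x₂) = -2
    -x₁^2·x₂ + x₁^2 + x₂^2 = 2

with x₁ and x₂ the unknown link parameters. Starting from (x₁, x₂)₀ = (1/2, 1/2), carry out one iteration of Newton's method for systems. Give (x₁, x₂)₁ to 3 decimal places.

At (1/2, 1/2): F = (6.13017, -1.625).
Jacobian J = [[10·x₁·x₂ + 2·x₂^2 - 2·x₂ + 4, 5·x₁^2 + 4·x₁·x₂ - 2·x₁ - 2·sin(x₂)], [-2·x₁·x₂ + 2·x₁, -x₁^2 + 2·x₂]].
At the point, J = [[6.000, 0.29115], [0.500, 0.750]] (det J = 4.35443).
Solving J·Δ = −F gives Δ = (-1.165, 2.943).
Then the next iterate is (x₁, x₂)₁ = (-0.665, 3.443).

(-0.665, 3.443)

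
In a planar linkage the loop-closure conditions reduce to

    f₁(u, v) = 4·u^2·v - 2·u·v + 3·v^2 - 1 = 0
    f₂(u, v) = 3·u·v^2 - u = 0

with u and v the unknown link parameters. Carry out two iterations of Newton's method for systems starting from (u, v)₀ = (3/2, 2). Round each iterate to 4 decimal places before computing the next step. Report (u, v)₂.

At (3/2, 2): F = (23.0000, 16.5000).
Jacobian J = [[8·u·v - 2·v, 4·u^2 - 2·u + 6·v], [3·v^2 - 1, 6·u·v]].
At the point, J = [[20.0000, 18.0000], [11.0000, 18.0000]] (det J = 162.0000).
Solving J·Δ = −F gives Δ = (-0.7222, -0.4753).
Then the next iterate is (u, v)₁ = (0.7778, 1.5247).
Round to (0.7778, 1.5247) and repeat: F = (7.291915, 4.646679), J = [[6.437893, 10.012491], [5.974130, 7.115470]].
Δ = (0.3827, -0.9744), so (u, v)₂ = (1.1605, 0.5503).

(1.1605, 0.5503)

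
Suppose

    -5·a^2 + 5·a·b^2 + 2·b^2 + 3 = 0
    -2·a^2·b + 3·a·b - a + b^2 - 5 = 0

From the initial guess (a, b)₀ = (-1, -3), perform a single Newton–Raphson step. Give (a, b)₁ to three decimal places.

At (-1, -3): F = (-29.000, 20.000).
Jacobian J = [[-10·a + 5·b^2, 10·a·b + 4·b], [-4·a·b + 3·b - 1, -2·a^2 + 3·a + 2·b]].
At the point, J = [[55.000, 18.000], [-22.000, -11.000]] (det J = -209.000).
Solving J·Δ = −F gives Δ = (-0.196, 2.211).
Then the next iterate is (a, b)₁ = (-1.196, -0.789).

(-1.196, -0.789)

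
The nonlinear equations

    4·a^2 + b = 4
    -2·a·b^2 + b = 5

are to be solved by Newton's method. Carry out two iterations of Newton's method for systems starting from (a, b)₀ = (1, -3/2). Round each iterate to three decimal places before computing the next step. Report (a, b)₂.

(0.149, 6.752)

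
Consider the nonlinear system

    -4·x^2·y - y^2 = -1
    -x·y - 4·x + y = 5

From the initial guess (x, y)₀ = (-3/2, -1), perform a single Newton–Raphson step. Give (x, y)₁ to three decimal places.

At (-3/2, -1): F = (9.000, -1.500).
Jacobian J = [[-8·x·y, -4·x^2 - 2·y], [-y - 4, -x + 1]].
At the point, J = [[-12.000, -7.000], [-3.000, 2.500]] (det J = -51.000).
Solving J·Δ = −F gives Δ = (0.235, 0.882).
Then the next iterate is (x, y)₁ = (-1.265, -0.118).

(-1.265, -0.118)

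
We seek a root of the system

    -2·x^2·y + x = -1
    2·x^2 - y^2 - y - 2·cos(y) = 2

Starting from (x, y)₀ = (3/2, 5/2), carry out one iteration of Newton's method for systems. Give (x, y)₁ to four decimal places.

At (3/2, 5/2): F = (-8.7500, -4.647713).
Jacobian J = [[-4·x·y + 1, -2·x^2], [4·x, -2·y + 2·sin(y) - 1]].
At the point, J = [[-14.0000, -4.5000], [6.0000, -4.803056]] (det J = 94.242780).
Solving J·Δ = −F gives Δ = (-0.2240, -1.2475).
Then the next iterate is (x, y)₁ = (1.2760, 1.2525).

(1.2760, 1.2525)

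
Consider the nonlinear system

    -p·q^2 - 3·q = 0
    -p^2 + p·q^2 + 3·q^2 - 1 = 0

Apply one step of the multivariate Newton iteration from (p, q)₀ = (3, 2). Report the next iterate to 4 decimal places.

(1.2381, 1.2698)

At (3, 2): F = (-18.0000, 14.0000).
Jacobian J = [[-q^2, -2·p·q - 3], [-2·p + q^2, 2·p·q + 6·q]].
At the point, J = [[-4.0000, -15.0000], [-2.0000, 24.0000]] (det J = -126.0000).
Solving J·Δ = −F gives Δ = (-1.7619, -0.7302).
Then the next iterate is (p, q)₁ = (1.2381, 1.2698).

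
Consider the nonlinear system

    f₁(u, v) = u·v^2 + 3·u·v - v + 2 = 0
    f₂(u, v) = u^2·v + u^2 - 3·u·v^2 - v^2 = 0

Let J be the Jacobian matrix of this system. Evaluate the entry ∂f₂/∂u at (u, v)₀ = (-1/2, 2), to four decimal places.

-15.0000

∂f₂/∂u = 2·u·v + 2·u - 3·v^2.
At (-1/2, 2) this is -15.0000.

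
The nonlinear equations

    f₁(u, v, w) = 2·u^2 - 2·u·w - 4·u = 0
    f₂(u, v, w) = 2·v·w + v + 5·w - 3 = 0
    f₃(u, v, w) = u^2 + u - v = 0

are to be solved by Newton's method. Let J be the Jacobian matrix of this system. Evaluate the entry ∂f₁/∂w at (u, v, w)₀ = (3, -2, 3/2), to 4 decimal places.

-6.0000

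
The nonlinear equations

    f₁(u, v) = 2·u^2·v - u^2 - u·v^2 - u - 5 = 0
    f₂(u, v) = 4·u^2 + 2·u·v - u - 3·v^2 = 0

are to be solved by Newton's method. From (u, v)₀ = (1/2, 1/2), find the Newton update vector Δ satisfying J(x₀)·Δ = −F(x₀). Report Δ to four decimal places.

(-4.5000, -8.8750)

At (1/2, 1/2): F = (-5.6250, 0.2500).
Jacobian J = [[4·u·v - 2·u - v^2 - 1, 2·u^2 - 2·u·v], [8·u + 2·v - 1, 2·u - 6·v]].
At the point, J = [[-1.2500, 0.0000], [4.0000, -2.0000]] (det J = 2.5000).
Solving J·Δ = −F gives Δ = (-4.5000, -8.8750).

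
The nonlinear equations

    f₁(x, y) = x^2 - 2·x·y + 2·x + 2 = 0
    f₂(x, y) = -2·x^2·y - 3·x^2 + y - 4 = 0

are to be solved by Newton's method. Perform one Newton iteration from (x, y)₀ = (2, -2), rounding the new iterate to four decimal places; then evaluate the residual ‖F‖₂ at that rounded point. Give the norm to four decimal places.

7.0659

At (2, -2): F = (18.0000, -2.0000).
Jacobian J = [[2·x - 2·y + 2, -2·x], [-4·x·y - 6·x, -2·x^2 + 1]].
At the point, J = [[10.0000, -4.0000], [4.0000, -7.0000]] (det J = -54.0000).
Solving J·Δ = −F gives Δ = (-2.4815, -1.7037).
Then the next iterate is (x, y)₁ = (-0.4815, -3.7037).
Re-evaluating at (-0.4815, -3.7037): F = (-2.297821, -6.681878), so ‖F‖₂ = 7.0659.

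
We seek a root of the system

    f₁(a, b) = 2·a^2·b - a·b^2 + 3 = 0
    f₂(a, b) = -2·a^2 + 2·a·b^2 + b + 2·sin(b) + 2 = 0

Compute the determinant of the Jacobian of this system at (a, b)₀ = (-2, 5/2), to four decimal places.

171.8100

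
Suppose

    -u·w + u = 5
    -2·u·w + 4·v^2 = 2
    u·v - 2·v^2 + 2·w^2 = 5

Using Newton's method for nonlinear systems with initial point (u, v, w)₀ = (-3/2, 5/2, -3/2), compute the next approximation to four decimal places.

At (-3/2, 5/2, -3/2): F = (-8.7500, 18.5000, -16.7500).
Jacobian J = [[-w + 1, 0, -u], [-2·w, 8·v, -2·u], [v, u - 4·v, 4·w]].
At the point, J = [[2.5000, 0.0000, 1.5000], [3.0000, 20.0000, 3.0000], [2.5000, -11.5000, -6.0000]] (det J = -340.5000).
Solving J·Δ = −F gives Δ = (2.7357, -1.5264, 1.2739).
Then the next iterate is (u, v, w)₁ = (1.2357, 0.9736, -0.2261).

(1.2357, 0.9736, -0.2261)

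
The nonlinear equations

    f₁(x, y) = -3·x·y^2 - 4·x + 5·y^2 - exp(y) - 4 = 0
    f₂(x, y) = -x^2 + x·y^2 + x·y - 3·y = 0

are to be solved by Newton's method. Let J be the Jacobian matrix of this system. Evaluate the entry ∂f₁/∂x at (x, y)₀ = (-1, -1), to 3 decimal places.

-7.000

∂f₁/∂x = -3·y^2 - 4.
At (-1, -1) this is -7.000.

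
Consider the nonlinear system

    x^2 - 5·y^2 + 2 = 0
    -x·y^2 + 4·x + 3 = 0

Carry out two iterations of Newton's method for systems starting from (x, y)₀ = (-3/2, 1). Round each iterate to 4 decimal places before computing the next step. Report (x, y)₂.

At (-3/2, 1): F = (-0.7500, -1.5000).
Jacobian J = [[2·x, -10·y], [-y^2 + 4, -2·x·y]].
At the point, J = [[-3.0000, -10.0000], [3.0000, 3.0000]] (det J = 21.0000).
Solving J·Δ = −F gives Δ = (0.8214, -0.3214).
Then the next iterate is (x, y)₁ = (-0.6786, 0.6786).
Round to (-0.6786, 0.6786) and repeat: F = (0.158008, 0.598094), J = [[-1.3572, -6.7860], [3.539502, 0.920996]].
Δ = (-0.1846, 0.0602), so (x, y)₂ = (-0.8632, 0.7388).

(-0.8632, 0.7388)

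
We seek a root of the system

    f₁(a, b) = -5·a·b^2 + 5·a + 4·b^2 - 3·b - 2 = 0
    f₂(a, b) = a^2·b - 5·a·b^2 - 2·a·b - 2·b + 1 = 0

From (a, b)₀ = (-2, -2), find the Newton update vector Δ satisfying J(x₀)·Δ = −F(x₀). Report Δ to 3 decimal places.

At (-2, -2): F = (50.000, 29.000).
Jacobian J = [[-5·b^2 + 5, -10·a·b + 8·b - 3], [2·a·b - 5·b^2 - 2·b, a^2 - 10·a·b - 2·a - 2]].
At the point, J = [[-15.000, -59.000], [-8.000, -34.000]] (det J = 38.000).
Solving J·Δ = −F gives Δ = (-0.289, 0.921).

(-0.289, 0.921)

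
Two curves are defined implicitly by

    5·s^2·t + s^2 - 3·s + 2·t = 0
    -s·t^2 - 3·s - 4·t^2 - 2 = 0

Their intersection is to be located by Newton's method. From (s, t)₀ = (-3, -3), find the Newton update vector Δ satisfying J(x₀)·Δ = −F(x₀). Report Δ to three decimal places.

At (-3, -3): F = (-123.000, -2.000).
Jacobian J = [[10·s·t + 2·s - 3, 5·s^2 + 2], [-t^2 - 3, -2·s·t - 8·t]].
At the point, J = [[81.000, 47.000], [-12.000, 6.000]] (det J = 1050.000).
Solving J·Δ = −F gives Δ = (0.613, 1.560).

(0.613, 1.560)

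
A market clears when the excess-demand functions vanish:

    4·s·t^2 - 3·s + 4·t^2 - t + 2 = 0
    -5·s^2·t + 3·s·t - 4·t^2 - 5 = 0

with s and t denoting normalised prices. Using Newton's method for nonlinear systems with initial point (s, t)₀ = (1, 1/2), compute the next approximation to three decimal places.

(-0.260, 0.068)

At (1, 1/2): F = (0.500, -7.000).
Jacobian J = [[4·t^2 - 3, 8·s·t + 8·t - 1], [-10·s·t + 3·t, -5·s^2 + 3·s - 8·t]].
At the point, J = [[-2.000, 7.000], [-3.500, -6.000]] (det J = 36.500).
Solving J·Δ = −F gives Δ = (-1.260, -0.432).
Then the next iterate is (s, t)₁ = (-0.260, 0.068).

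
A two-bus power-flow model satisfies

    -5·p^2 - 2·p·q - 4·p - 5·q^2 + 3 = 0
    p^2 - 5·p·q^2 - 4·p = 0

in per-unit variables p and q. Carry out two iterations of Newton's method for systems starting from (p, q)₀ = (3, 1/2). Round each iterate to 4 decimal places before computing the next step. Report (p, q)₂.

(-0.0859, 5.7485)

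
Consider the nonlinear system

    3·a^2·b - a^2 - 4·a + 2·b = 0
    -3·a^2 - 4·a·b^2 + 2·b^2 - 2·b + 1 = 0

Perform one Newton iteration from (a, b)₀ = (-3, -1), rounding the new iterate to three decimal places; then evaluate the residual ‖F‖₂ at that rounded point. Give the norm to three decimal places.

7.301

At (-3, -1): F = (-26.000, -10.000).
Jacobian J = [[6·a·b - 2·a - 4, 3·a^2 + 2], [-6·a - 4·b^2, -8·a·b + 4·b - 2]].
At the point, J = [[20.000, 29.000], [14.000, -30.000]] (det J = -1006.000).
Solving J·Δ = −F gives Δ = (1.064, 0.163).
Then the next iterate is (a, b)₁ = (-1.936, -0.837).
Re-evaluating at (-1.936, -0.837): F = (-7.08957, -1.74394), so ‖F‖₂ = 7.301.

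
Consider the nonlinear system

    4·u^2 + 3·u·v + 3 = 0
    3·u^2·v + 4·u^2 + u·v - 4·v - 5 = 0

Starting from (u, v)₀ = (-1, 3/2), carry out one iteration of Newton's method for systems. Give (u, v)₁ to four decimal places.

(-1.4304, 2.8354)

At (-1, 3/2): F = (2.5000, -4.0000).
Jacobian J = [[8·u + 3·v, 3·u], [6·u·v + 8·u + v, 3·u^2 + u - 4]].
At the point, J = [[-3.5000, -3.0000], [-15.5000, -2.0000]] (det J = -39.5000).
Solving J·Δ = −F gives Δ = (-0.4304, 1.3354).
Then the next iterate is (u, v)₁ = (-1.4304, 2.8354).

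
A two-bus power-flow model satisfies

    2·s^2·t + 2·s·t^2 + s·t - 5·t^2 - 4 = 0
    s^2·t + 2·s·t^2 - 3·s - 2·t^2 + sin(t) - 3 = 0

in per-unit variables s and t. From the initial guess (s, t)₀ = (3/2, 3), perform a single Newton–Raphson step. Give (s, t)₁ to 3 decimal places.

(1.450, 2.009)

At (3/2, 3): F = (-4.000, 8.39112).
Jacobian J = [[4·s·t + 2·t^2 + t, 2·s^2 + 4·s·t + s - 10·t], [2·s·t + 2·t^2 - 3, s^2 + 4·s·t - 4·t + cos(t)]].
At the point, J = [[39.000, -6.000], [24.000, 7.26001]] (det J = 427.14029).
Solving J·Δ = −F gives Δ = (-0.050, -0.991).
Then the next iterate is (s, t)₁ = (1.450, 2.009).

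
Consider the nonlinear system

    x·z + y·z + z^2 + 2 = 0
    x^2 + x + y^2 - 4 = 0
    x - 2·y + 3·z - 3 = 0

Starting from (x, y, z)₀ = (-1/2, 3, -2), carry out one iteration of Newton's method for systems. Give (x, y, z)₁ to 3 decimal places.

At (-1/2, 3, -2): F = (1.000, 4.750, -15.500).
Jacobian J = [[z, z, x + y + 2·z], [2·x + 1, 2·y, 0], [1, -2, 3]].
At the point, J = [[-2.000, -2.000, -1.500], [0.000, 6.000, 0.000], [1.000, -2.000, 3.000]] (det J = -27.000).
Solving J·Δ = −F gives Δ = (-2.917, -0.792, 5.611).
Then the next iterate is (x, y, z)₁ = (-3.417, 2.208, 3.611).

(-3.417, 2.208, 3.611)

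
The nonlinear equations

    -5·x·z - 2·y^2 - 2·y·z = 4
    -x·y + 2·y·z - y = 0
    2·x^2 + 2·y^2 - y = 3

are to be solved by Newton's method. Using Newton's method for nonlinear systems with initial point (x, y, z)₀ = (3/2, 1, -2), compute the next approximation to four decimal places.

(1.3828, 0.4011, -0.7550)

At (3/2, 1, -2): F = (13.0000, -6.5000, 2.5000).
Jacobian J = [[-5·z, -4·y - 2·z, -5·x - 2·y], [-y, -x + 2·z - 1, 2·y], [4·x, 4·y - 1, 0]].
At the point, J = [[10.0000, 0.0000, -9.5000], [-1.0000, -6.5000, 2.0000], [6.0000, 3.0000, 0.0000]] (det J = -402.0000).
Solving J·Δ = −F gives Δ = (-0.1172, -0.5989, 1.2450).
Then the next iterate is (x, y, z)₁ = (1.3828, 0.4011, -0.7550).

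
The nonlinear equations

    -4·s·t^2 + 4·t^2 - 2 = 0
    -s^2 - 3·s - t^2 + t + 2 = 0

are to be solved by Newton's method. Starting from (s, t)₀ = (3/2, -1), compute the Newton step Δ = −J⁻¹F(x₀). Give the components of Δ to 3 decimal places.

At (3/2, -1): F = (-4.000, -6.750).
Jacobian J = [[-4·t^2, -8·s·t + 8·t], [-2·s - 3, -2·t + 1]].
At the point, J = [[-4.000, 4.000], [-6.000, 3.000]] (det J = 12.000).
Solving J·Δ = −F gives Δ = (-1.250, -0.250).

(-1.250, -0.250)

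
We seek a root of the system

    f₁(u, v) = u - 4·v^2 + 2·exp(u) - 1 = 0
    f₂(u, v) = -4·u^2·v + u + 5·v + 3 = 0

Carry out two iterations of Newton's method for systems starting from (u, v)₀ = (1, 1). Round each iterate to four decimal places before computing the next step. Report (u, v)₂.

At (1, 1): F = (1.436564, 5.0000).
Jacobian J = [[2·exp(u) + 1, -8·v], [-8·u·v + 1, -4·u^2 + 5]].
At the point, J = [[6.436564, -8.0000], [-7.0000, 1.0000]] (det J = -49.563436).
Solving J·Δ = −F gives Δ = (0.8360, 0.8522).
Then the next iterate is (u, v)₁ = (1.8360, 1.8522).
Round to (1.8360, 1.8522) and repeat: F = (-0.343775, -10.877294), J = [[13.542805, -14.8176], [-26.205114, -8.483584]].
Δ = (-0.3145, -0.3107), so (u, v)₂ = (1.5215, 1.5415).

(1.5215, 1.5415)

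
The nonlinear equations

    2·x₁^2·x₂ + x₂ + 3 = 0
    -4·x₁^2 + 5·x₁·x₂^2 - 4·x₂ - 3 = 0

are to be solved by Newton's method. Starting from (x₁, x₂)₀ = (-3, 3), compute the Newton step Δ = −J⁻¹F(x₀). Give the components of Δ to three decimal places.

At (-3, 3): F = (60.000, -186.000).
Jacobian J = [[4·x₁·x₂, 2·x₁^2 + 1], [-8·x₁ + 5·x₂^2, 10·x₁·x₂ - 4]].
At the point, J = [[-36.000, 19.000], [69.000, -94.000]] (det J = 2073.000).
Solving J·Δ = −F gives Δ = (1.016, -1.233).

(1.016, -1.233)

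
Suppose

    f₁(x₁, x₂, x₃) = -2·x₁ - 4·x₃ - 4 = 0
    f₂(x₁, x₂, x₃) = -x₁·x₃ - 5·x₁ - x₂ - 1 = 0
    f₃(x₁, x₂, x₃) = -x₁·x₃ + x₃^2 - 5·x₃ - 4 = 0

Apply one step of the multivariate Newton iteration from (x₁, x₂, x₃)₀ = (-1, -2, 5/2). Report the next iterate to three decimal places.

(-4.583, 32.167, 1.292)

At (-1, -2, 5/2): F = (-12.000, 8.500, -7.750).
Jacobian J = [[-2, 0, -4], [-x₃ - 5, -1, -x₁], [-x₃, 0, -x₁ + 2·x₃ - 5]].
At the point, J = [[-2.000, 0.000, -4.000], [-7.500, -1.000, 1.000], [-2.500, 0.000, 1.000]] (det J = 12.000).
Solving J·Δ = −F gives Δ = (-3.583, 34.167, -1.208).
Then the next iterate is (x₁, x₂, x₃)₁ = (-4.583, 32.167, 1.292).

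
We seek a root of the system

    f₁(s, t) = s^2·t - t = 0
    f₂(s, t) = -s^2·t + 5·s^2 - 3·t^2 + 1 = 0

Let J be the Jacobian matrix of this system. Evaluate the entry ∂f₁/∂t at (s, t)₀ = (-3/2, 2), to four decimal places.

1.2500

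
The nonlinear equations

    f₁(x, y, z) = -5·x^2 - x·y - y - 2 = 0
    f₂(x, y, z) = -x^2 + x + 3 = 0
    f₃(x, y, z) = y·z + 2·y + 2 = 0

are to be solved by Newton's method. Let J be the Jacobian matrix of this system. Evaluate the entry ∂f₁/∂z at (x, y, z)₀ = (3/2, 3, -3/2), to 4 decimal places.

∂f₁/∂z = 0.
At (3/2, 3, -3/2) this is 0.0000.

0.0000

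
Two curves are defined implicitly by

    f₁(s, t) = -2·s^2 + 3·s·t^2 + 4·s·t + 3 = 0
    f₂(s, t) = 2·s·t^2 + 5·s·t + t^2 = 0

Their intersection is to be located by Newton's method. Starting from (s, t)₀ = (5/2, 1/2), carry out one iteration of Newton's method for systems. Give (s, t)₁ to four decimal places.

At (5/2, 1/2): F = (-2.6250, 7.7500).
Jacobian J = [[-4·s + 3·t^2 + 4·t, 6·s·t + 4·s], [2·t^2 + 5·t, 4·s·t + 5·s + 2·t]].
At the point, J = [[-7.2500, 17.5000], [3.0000, 18.5000]] (det J = -186.6250).
Solving J·Δ = −F gives Δ = (-0.9869, -0.2589).
Then the next iterate is (s, t)₁ = (1.5131, 0.2411).

(1.5131, 0.2411)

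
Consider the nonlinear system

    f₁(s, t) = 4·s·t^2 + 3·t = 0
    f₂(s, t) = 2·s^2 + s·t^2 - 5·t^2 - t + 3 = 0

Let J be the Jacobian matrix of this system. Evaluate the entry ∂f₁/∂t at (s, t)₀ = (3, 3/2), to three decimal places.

∂f₁/∂t = 8·s·t + 3.
At (3, 3/2) this is 39.000.

39.000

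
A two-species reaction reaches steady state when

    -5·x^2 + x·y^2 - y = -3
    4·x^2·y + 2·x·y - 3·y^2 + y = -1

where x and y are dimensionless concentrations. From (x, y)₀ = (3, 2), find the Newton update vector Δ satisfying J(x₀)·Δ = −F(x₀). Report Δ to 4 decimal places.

(-1.3186, -0.2075)

At (3, 2): F = (-32.0000, 75.0000).
Jacobian J = [[-10·x + y^2, 2·x·y - 1], [8·x·y + 2·y, 4·x^2 + 2·x - 6·y + 1]].
At the point, J = [[-26.0000, 11.0000], [52.0000, 31.0000]] (det J = -1378.0000).
Solving J·Δ = −F gives Δ = (-1.3186, -0.2075).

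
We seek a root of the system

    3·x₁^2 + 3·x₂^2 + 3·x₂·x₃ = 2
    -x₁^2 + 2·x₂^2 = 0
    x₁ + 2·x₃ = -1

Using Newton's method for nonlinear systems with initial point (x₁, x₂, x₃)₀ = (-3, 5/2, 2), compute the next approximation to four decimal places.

(-1.7220, 1.3832, 0.3610)

At (-3, 5/2, 2): F = (58.7500, 3.5000, 2.0000).
Jacobian J = [[6·x₁, 6·x₂ + 3·x₃, 3·x₂], [-2·x₁, 4·x₂, 0], [1, 0, 2]].
At the point, J = [[-18.0000, 21.0000, 7.5000], [6.0000, 10.0000, 0.0000], [1.0000, 0.0000, 2.0000]] (det J = -687.0000).
Solving J·Δ = −F gives Δ = (1.2780, -1.1168, -1.6390).
Then the next iterate is (x₁, x₂, x₃)₁ = (-1.7220, 1.3832, 0.3610).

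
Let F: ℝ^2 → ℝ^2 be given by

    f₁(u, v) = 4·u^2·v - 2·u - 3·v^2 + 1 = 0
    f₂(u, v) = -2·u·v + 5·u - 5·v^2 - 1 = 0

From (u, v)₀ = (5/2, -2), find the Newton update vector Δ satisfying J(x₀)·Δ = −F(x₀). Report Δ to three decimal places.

(-1.086, 0.551)

At (5/2, -2): F = (-66.000, 1.500).
Jacobian J = [[8·u·v - 2, 4·u^2 - 6·v], [-2·v + 5, -2·u - 10·v]].
At the point, J = [[-42.000, 37.000], [9.000, 15.000]] (det J = -963.000).
Solving J·Δ = −F gives Δ = (-1.086, 0.551).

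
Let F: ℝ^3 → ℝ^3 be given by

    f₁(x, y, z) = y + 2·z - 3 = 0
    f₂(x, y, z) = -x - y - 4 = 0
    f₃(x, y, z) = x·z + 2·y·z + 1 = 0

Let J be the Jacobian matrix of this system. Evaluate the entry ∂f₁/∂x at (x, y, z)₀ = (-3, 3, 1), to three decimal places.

∂f₁/∂x = 0.
At (-3, 3, 1) this is 0.000.

0.000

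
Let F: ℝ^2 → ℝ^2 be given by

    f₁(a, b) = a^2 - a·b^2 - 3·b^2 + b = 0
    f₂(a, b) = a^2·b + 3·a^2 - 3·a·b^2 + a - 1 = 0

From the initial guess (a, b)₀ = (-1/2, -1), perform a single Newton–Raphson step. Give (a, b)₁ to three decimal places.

At (-1/2, -1): F = (-3.250, 0.500).
Jacobian J = [[2·a - b^2, -2·a·b - 6·b + 1], [2·a·b + 6·a - 3·b^2 + 1, a^2 - 6·a·b]].
At the point, J = [[-2.000, 6.000], [-4.000, -2.750]] (det J = 29.500).
Solving J·Δ = −F gives Δ = (-0.201, 0.475).
Then the next iterate is (a, b)₁ = (-0.701, -0.525).

(-0.701, -0.525)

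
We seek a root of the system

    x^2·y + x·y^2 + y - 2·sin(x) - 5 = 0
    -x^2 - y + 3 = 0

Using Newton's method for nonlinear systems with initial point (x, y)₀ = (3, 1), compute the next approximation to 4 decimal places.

(1.8016, 1.1902)

At (3, 1): F = (7.717760, -7.0000).
Jacobian J = [[2·x·y + y^2 - 2·cos(x), x^2 + 2·x·y + 1], [-2·x, -1]].
At the point, J = [[8.979985, 16.0000], [-6.0000, -1.0000]] (det J = 87.020015).
Solving J·Δ = −F gives Δ = (-1.1984, 0.1902).
Then the next iterate is (x, y)₁ = (1.8016, 1.1902).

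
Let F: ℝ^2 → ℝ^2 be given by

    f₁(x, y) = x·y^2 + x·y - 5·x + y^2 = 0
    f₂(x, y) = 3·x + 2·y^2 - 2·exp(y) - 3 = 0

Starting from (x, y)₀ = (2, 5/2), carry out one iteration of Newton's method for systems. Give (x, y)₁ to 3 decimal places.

(1.554, 1.790)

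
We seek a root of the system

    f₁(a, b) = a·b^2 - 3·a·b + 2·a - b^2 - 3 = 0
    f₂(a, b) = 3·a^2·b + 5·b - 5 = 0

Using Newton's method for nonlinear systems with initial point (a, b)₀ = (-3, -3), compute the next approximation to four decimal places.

At (-3, -3): F = (-72.0000, -101.0000).
Jacobian J = [[b^2 - 3·b + 2, 2·a·b - 3·a - 2·b], [6·a·b, 3·a^2 + 5]].
At the point, J = [[20.0000, 33.0000], [54.0000, 32.0000]] (det J = -1142.0000).
Solving J·Δ = −F gives Δ = (0.9011, 1.6357).
Then the next iterate is (a, b)₁ = (-2.0989, -1.3643).

(-2.0989, -1.3643)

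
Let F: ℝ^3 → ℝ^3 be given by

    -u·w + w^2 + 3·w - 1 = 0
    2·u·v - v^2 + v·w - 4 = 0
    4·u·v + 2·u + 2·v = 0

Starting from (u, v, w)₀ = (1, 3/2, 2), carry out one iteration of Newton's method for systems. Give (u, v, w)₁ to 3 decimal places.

At (1, 3/2, 2): F = (7.000, -0.250, 11.000).
Jacobian J = [[-w, 0, -u + 2·w + 3], [2·v, 2·u - 2·v + w, v], [4·v + 2, 4·u + 2, 0]].
At the point, J = [[-2.000, 0.000, 6.000], [3.000, 1.000, 1.500], [8.000, 6.000, 0.000]] (det J = 78.000).
Solving J·Δ = −F gives Δ = (1.769, -4.192, -0.577).
Then the next iterate is (u, v, w)₁ = (2.769, -2.692, 1.423).

(2.769, -2.692, 1.423)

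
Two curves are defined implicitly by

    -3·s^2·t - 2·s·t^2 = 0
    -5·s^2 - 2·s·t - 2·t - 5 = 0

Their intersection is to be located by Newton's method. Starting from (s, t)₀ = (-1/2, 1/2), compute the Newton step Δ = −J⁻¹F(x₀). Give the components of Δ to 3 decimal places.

At (-1/2, 1/2): F = (-0.125, -6.750).
Jacobian J = [[-6·s·t - 2·t^2, -3·s^2 - 4·s·t], [-10·s - 2·t, -2·s - 2]].
At the point, J = [[1.000, 0.250], [4.000, -1.000]] (det J = -2.000).
Solving J·Δ = −F gives Δ = (0.906, -3.125).

(0.906, -3.125)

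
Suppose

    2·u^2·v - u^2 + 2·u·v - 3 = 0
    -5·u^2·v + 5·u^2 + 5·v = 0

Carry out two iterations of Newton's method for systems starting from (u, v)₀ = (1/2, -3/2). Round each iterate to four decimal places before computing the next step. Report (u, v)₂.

(2.1919, -0.2637)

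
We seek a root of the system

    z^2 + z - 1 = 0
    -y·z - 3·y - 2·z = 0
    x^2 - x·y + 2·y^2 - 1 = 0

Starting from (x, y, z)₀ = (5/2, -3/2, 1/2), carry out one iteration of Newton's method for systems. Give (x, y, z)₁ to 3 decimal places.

At (5/2, -3/2, 1/2): F = (-0.250, 4.250, 13.500).
Jacobian J = [[0, 0, 2·z + 1], [0, -z - 3, -y - 2], [2·x - y, -x + 4·y, 0]].
At the point, J = [[0.000, 0.000, 2.000], [0.000, -3.500, -0.500], [6.500, -8.500, 0.000]] (det J = 45.500).
Solving J·Δ = −F gives Δ = (-0.512, 1.196, 0.125).
Then the next iterate is (x, y, z)₁ = (1.988, -0.304, 0.625).

(1.988, -0.304, 0.625)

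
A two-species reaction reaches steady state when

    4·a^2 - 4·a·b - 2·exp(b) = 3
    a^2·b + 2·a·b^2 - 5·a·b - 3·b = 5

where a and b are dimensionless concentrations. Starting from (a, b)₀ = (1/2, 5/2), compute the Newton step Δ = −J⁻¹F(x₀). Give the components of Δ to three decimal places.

At (1/2, 5/2): F = (-31.36499, -11.875).
Jacobian J = [[8·a - 4·b, -4·a - 2·exp(b)], [2·a·b + 2·b^2 - 5·b, a^2 + 4·a·b - 5·a - 3]].
At the point, J = [[-6.000, -26.36499], [2.500, -0.250]] (det J = 67.41247).
Solving J·Δ = −F gives Δ = (4.528, -2.220).

(4.528, -2.220)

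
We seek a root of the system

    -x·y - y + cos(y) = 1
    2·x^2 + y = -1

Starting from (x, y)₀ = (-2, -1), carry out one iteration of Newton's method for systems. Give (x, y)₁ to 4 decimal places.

At (-2, -1): F = (-1.459698, 8.0000).
Jacobian J = [[-y, -x - sin(y) - 1], [4·x, 1]].
At the point, J = [[1.0000, 1.841471], [-8.0000, 1.0000]] (det J = 15.731768).
Solving J·Δ = −F gives Δ = (1.0292, 0.2338).
Then the next iterate is (x, y)₁ = (-0.9708, -0.7662).

(-0.9708, -0.7662)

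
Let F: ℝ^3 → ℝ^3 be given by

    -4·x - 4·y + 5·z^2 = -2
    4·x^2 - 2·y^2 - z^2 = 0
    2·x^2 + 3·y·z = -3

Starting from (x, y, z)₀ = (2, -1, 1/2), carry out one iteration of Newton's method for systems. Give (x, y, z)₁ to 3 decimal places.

(0.696, 0.943, 1.161)

At (2, -1, 1/2): F = (-0.750, 13.750, 9.500).
Jacobian J = [[-4, -4, 10·z], [8·x, -4·y, -2·z], [4·x, 3·z, 3·y]].
At the point, J = [[-4.000, -4.000, 5.000], [16.000, 4.000, -1.000], [8.000, 1.500, -3.000]] (det J = -158.000).
Solving J·Δ = −F gives Δ = (-1.304, 1.943, 0.661).
Then the next iterate is (x, y, z)₁ = (0.696, 0.943, 1.161).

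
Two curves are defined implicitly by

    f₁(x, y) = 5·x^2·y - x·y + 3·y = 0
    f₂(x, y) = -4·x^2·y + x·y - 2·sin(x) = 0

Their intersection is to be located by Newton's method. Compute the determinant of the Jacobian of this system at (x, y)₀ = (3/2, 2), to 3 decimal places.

J = [[10·x·y - y, 5·x^2 - x + 3], [-8·x·y + y - 2·cos(x), -4·x^2 + x]].
At the point, J = [[28.000, 12.750], [-22.14147, -7.500]].
det J = 72.304.

72.304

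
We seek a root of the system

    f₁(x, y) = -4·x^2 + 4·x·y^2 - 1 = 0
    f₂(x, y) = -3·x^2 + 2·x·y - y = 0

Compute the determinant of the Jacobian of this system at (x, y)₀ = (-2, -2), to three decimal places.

J = [[-8·x + 4·y^2, 8·x·y], [-6·x + 2·y, 2·x - 1]].
At the point, J = [[32.000, 32.000], [8.000, -5.000]].
det J = -416.000.

-416.000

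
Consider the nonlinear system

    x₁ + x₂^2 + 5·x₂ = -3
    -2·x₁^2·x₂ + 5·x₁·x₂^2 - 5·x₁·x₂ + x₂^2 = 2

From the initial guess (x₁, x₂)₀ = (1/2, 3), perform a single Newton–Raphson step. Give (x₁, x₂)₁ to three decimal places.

(1.596, 0.400)

At (1/2, 3): F = (27.500, 20.500).
Jacobian J = [[1, 2·x₂ + 5], [-4·x₁·x₂ + 5·x₂^2 - 5·x₂, -2·x₁^2 + 10·x₁·x₂ - 5·x₁ + 2·x₂]].
At the point, J = [[1.000, 11.000], [24.000, 18.000]] (det J = -246.000).
Solving J·Δ = −F gives Δ = (1.096, -2.600).
Then the next iterate is (x₁, x₂)₁ = (1.596, 0.400).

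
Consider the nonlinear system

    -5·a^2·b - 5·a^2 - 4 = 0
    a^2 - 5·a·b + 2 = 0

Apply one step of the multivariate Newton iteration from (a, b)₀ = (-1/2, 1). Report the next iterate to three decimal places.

At (-1/2, 1): F = (-6.500, 4.750).
Jacobian J = [[-10·a·b - 10·a, -5·a^2], [2·a - 5·b, -5·a]].
At the point, J = [[10.000, -1.250], [-6.000, 2.500]] (det J = 17.500).
Solving J·Δ = −F gives Δ = (0.589, -0.486).
Then the next iterate is (a, b)₁ = (0.089, 0.514).

(0.089, 0.514)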